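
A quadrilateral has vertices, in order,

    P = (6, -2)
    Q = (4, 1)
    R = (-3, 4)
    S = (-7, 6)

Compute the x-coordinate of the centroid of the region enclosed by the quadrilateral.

9/7

Apply Gauss's area formula. First the cross-terms c_i = x_i·y_{i+1} − x_{i+1}·y_i:
  14, 19, 10, -22  ⇒  2A = 21, A = 10.5.
Then Σ (x_i + x_{i+1})·c_i = 81, so x̄ = 81 / (6·10.5) = 9/7.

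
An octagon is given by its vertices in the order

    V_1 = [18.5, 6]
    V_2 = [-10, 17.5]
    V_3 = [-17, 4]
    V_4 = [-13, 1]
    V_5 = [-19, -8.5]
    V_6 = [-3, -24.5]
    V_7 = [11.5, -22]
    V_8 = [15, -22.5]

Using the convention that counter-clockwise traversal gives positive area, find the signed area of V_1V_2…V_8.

1085.5

Cross-terms: 383.75, 257.5, 35, 129.5, 440, 347.75, 71.25, 506.25  ⇒  Σ = 2171
Signed area = Σ/2 = 1085.5 (positive ⇒ counter-clockwise traversal).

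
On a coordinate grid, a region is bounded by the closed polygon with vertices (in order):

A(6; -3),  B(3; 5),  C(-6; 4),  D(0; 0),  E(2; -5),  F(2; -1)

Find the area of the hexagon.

Apply the shoelace (surveyor's) formula: 2A = Σ (x_i·y_{i+1} − x_{i+1}·y_i), indices taken mod 6.
Σ = (39) + (42) + (0) + (0) + (8) + (0) = 89
Area = |Σ|/2 = 44.5.

44.5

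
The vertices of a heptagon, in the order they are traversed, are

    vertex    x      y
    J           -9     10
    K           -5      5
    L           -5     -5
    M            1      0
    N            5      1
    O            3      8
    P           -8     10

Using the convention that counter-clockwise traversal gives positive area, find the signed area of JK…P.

101

Σ = (5) + (50) + (5) + (1) + (37) + (94) + (10) = 202
Signed area = Σ/2 = 101 (positive ⇒ counter-clockwise traversal).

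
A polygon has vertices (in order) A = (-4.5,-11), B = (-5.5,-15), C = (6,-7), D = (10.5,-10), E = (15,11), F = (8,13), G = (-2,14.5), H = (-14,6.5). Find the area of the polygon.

518.375

A→B: (-4.5)(-15) − (-5.5)(-11) = 7
B→C: (-5.5)(-7) − (6)(-15) = 128.5
C→D: (6)(-10) − (10.5)(-7) = 13.5
D→E: (10.5)(11) − (15)(-10) = 265.5
E→F: (15)(13) − (8)(11) = 107
F→G: (8)(14.5) − (-2)(13) = 142
G→H: (-2)(6.5) − (-14)(14.5) = 190
H→A: (-14)(-11) − (-4.5)(6.5) = 183.25
Σ = 1036.75
Area = |Σ|/2 = 518.375.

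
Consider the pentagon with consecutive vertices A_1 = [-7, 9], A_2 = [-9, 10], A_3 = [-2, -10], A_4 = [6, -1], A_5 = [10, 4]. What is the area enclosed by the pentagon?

Σ = (11) + (110) + (62) + (34) + (118) = 335
Area = |Σ|/2 = 167.5.

167.5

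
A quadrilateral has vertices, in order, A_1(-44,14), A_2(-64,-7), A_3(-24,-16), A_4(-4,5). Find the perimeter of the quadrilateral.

140

|A_1A_2| = √((-20)² + (-21)²) = √841 = 29
|A_2A_3| = √((40)² + (-9)²) = √1681 = 41
|A_3A_4| = √((20)² + (21)²) = √841 = 29
|A_4A_1| = √((-40)² + (9)²) = √1681 = 41
Perimeter = 29 + 41 + 29 + 41 = 140.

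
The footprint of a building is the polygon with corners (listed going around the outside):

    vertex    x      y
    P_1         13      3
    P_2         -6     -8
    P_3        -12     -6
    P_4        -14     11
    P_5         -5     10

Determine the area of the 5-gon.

296

Apply the shoelace (surveyor's) formula: 2A = Σ (x_i·y_{i+1} − x_{i+1}·y_i), indices taken mod 5.
P_1→P_2: (13)(-8) − (-6)(3) = -86
P_2→P_3: (-6)(-6) − (-12)(-8) = -60
P_3→P_4: (-12)(11) − (-14)(-6) = -216
P_4→P_5: (-14)(10) − (-5)(11) = -85
P_5→P_1: (-5)(3) − (13)(10) = -145
Σ = -592
Area = |Σ|/2 = 296.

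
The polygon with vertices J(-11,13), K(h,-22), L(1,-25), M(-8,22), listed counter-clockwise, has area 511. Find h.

-21

The doubled signed area Σ (x_i y_{i+1} − x_{i+1} y_i) is linear in h.
With h=0 it equals 224; the coefficient of h is -38 (from the two edges through K).
So -38·h + 224 = 2·511 = 1022 ⇒ h = -21.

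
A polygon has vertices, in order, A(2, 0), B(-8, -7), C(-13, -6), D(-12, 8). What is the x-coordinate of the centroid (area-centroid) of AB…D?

Apply Gauss's area formula. First the cross-terms c_i = x_i·y_{i+1} − x_{i+1}·y_i:
  -14, -43, -176, -16  ⇒  2A = -249, A = -124.5.
Then Σ (x_i + x_{i+1})·c_i = 5547, so x̄ = 5547 / (6·(-124.5)) = -1849/249.

-1849/249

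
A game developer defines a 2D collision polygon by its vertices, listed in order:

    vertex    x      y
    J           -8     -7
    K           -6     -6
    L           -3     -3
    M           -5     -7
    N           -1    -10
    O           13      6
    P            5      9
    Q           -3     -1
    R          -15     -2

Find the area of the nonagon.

Apply the shoelace (surveyor's) formula: 2A = Σ (x_i·y_{i+1} − x_{i+1}·y_i), indices taken mod 9.
Σ = (6) + (0) + (6) + (43) + (124) + (87) + (22) + (-9) + (89) = 368
Area = |Σ|/2 = 184.

184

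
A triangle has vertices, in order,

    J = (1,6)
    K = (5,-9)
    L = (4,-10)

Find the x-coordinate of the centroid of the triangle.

10/3

Apply Gauss's area formula. First the cross-terms c_i = x_i·y_{i+1} − x_{i+1}·y_i:
  -39, -14, 34  ⇒  2A = -19, A = -9.5.
Then Σ (x_i + x_{i+1})·c_i = -190, so x̄ = -190 / (6·(-9.5)) = 10/3.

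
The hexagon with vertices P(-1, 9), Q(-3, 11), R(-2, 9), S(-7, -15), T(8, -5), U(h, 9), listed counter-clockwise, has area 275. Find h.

15

Write out the shoelace sum; only the two edges meeting at U involve h:
2·Area = [(8·9 − h·(-5)) + (h·9 − (-1)·9)] + 259
       = 14·h + 340 = 550
⇒ h = 15.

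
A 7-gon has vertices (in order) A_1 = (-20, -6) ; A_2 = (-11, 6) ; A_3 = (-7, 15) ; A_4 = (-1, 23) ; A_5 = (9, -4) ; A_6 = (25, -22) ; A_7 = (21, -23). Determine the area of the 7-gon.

727.5

Apply the shoelace formula: 2A = Σ (x_i·y_{i+1} − x_{i+1}·y_i), indices taken mod 7.
A_1→A_2: (-20)(6) − (-11)(-6) = -186
A_2→A_3: (-11)(15) − (-7)(6) = -123
A_3→A_4: (-7)(23) − (-1)(15) = -146
A_4→A_5: (-1)(-4) − (9)(23) = -203
A_5→A_6: (9)(-22) − (25)(-4) = -98
A_6→A_7: (25)(-23) − (21)(-22) = -113
A_7→A_1: (21)(-6) − (-20)(-23) = -586
Σ = -1455
Area = |Σ|/2 = 727.5.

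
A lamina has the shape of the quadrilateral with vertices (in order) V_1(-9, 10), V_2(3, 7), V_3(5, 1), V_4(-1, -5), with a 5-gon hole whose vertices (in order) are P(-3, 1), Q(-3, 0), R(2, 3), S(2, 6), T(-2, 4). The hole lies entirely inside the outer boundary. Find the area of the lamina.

Outer boundary:
Apply the shoelace (surveyor's) formula: 2A = Σ (x_i·y_{i+1} − x_{i+1}·y_i), indices taken mod 4.
V_1→V_2: (-9)(7) − (3)(10) = -93
V_2→V_3: (3)(1) − (5)(7) = -32
V_3→V_4: (5)(-5) − (-1)(1) = -24
V_4→V_1: (-1)(10) − (-9)(-5) = -55
Σ = -204
Area = |Σ|/2 = 102.
Hole:
Cross-terms: 3, -9, 6, 20, 10  ⇒  Σ = 30
Area = |Σ|/2 = 15.
Net area = 102 − 15 = 87.

87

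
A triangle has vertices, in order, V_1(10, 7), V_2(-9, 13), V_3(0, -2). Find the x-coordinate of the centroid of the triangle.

1/3

Apply the surveyor's formula. First the cross-terms c_i = x_i·y_{i+1} − x_{i+1}·y_i:
  193, 18, 20  ⇒  2A = 231, A = 115.5.
Then Σ (x_i + x_{i+1})·c_i = 231, so x̄ = 231 / (6·115.5) = 1/3.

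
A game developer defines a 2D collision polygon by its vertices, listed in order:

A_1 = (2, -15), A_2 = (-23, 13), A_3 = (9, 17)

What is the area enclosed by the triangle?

498

Σ = (-319) + (-508) + (-169) = -996
Area = |Σ|/2 = 498.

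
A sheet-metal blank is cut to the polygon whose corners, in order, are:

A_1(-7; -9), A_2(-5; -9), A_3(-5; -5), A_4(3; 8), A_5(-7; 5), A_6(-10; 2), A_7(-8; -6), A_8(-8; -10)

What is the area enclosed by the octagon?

95

Apply the surveyor's formula: 2A = Σ (x_i·y_{i+1} − x_{i+1}·y_i), indices taken mod 8.
Cross-terms: 18, -20, -25, 71, 36, 76, 32, 2  ⇒  Σ = 190
Area = |Σ|/2 = 95.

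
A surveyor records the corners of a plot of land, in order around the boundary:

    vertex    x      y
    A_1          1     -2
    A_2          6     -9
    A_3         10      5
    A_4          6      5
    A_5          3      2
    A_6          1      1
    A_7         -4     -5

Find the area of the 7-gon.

76.5

Σ = (3) + (120) + (20) + (-3) + (1) + (-1) + (13) = 153
Area = |Σ|/2 = 76.5.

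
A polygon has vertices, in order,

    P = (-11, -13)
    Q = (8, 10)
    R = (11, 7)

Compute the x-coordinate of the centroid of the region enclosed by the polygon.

8/3

Apply the shoelace (surveyor's) formula. First the cross-terms c_i = x_i·y_{i+1} − x_{i+1}·y_i:
  -6, -54, -66  ⇒  2A = -126, A = -63.
Then Σ (x_i + x_{i+1})·c_i = -1008, so x̄ = -1008 / (6·(-63)) = 8/3.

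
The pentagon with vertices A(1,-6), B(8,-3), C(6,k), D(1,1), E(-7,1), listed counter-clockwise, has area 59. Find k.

The doubled signed area Σ (x_i y_{i+1} − x_{i+1} y_i) is linear in k.
With k=0 it equals 118; the coefficient of k is 7 (from the two edges through C).
So 7·k + 118 = 2·59 = 118 ⇒ k = 0.

0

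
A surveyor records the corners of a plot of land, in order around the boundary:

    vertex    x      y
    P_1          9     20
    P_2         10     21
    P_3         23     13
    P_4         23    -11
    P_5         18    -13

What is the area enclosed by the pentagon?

270

P_1→P_2: (9)(21) − (10)(20) = -11
P_2→P_3: (10)(13) − (23)(21) = -353
P_3→P_4: (23)(-11) − (23)(13) = -552
P_4→P_5: (23)(-13) − (18)(-11) = -101
P_5→P_1: (18)(20) − (9)(-13) = 477
Σ = -540
Area = |Σ|/2 = 270.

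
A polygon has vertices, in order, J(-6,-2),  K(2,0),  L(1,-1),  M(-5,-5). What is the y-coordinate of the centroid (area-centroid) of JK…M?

Apply the shoelace (surveyor's) formula. First the cross-terms c_i = x_i·y_{i+1} − x_{i+1}·y_i:
  4, -2, -10, -20  ⇒  2A = -28, A = -14.
Then Σ (y_i + y_{i+1})·c_i = 194, so ȳ = 194 / (6·(-14)) = -97/42.

-97/42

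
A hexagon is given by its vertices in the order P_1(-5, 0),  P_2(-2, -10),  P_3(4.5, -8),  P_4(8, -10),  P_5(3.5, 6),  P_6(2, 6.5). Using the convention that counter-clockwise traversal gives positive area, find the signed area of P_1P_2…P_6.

Apply Gauss's area formula: 2A = Σ (x_i·y_{i+1} − x_{i+1}·y_i), indices taken mod 6.
Σ = (50) + (61) + (19) + (83) + (10.75) + (32.5) = 256.25
Signed area = Σ/2 = 128.125 (positive ⇒ counter-clockwise traversal).

128.125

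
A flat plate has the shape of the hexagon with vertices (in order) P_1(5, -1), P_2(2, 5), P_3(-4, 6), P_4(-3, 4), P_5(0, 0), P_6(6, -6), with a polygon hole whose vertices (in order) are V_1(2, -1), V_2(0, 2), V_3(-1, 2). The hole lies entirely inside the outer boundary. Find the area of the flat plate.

Outer boundary:
Σ = (27) + (32) + (2) + (0) + (0) + (24) = 85
Area = |Σ|/2 = 42.5.
Hole:
Apply Gauss's area formula: 2A = Σ (x_i·y_{i+1} − x_{i+1}·y_i), indices taken mod 3.
V_1→V_2: (2)(2) − (0)(-1) = 4
V_2→V_3: (0)(2) − (-1)(2) = 2
V_3→V_1: (-1)(-1) − (2)(2) = -3
Σ = 3
Area = |Σ|/2 = 1.5.
Net area = 42.5 − 1.5 = 41.

41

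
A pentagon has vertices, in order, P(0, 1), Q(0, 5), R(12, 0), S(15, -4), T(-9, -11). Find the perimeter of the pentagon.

|PQ| = √((0)² + (4)²) = √16 = 4
|QR| = √((12)² + (-5)²) = √169 = 13
|RS| = √((3)² + (-4)²) = √25 = 5
|ST| = √((-24)² + (-7)²) = √625 = 25
|TP| = √((9)² + (12)²) = √225 = 15
Perimeter = 4 + 13 + 5 + 25 + 15 = 62.

62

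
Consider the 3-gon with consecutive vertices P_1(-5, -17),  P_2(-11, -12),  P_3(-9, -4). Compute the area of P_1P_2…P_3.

Apply the shoelace (surveyor's) formula: 2A = Σ (x_i·y_{i+1} − x_{i+1}·y_i), indices taken mod 3.
Σ = (-127) + (-64) + (133) = -58
Area = |Σ|/2 = 29.

29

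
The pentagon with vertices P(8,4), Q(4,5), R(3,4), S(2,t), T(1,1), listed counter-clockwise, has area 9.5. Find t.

Write out the shoelace sum; only the two edges meeting at S involve t:
2·Area = [(3·t − 2·4) + (2·1 − 1·t)] + 21
       = 2·t + 15 = 19
⇒ t = 2.

2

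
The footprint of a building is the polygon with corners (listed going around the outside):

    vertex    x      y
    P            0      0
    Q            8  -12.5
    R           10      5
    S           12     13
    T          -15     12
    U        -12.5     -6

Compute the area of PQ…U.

407

Apply Gauss's area formula: 2A = Σ (x_i·y_{i+1} − x_{i+1}·y_i), indices taken mod 6.
Σ = (0) + (165) + (70) + (339) + (240) + (0) = 814
Area = |Σ|/2 = 407.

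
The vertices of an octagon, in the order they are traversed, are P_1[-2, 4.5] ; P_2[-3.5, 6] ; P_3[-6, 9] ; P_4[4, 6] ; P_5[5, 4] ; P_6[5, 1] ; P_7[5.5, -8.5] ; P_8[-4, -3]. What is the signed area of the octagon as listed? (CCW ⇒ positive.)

-107.625

Apply the shoelace formula: 2A = Σ (x_i·y_{i+1} − x_{i+1}·y_i), indices taken mod 8.
Σ = (3.75) + (4.5) + (-72) + (-14) + (-15) + (-48) + (-50.5) + (-24) = -215.25
Signed area = Σ/2 = -107.625 (negative ⇒ clockwise traversal).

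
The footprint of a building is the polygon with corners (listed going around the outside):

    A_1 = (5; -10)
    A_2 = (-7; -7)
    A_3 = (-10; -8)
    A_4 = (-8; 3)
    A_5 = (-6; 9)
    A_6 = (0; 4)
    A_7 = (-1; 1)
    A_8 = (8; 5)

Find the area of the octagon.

202.5

Apply Gauss's area formula: 2A = Σ (x_i·y_{i+1} − x_{i+1}·y_i), indices taken mod 8.
Σ = (-105) + (-14) + (-94) + (-54) + (-24) + (4) + (-13) + (-105) = -405
Area = |Σ|/2 = 202.5.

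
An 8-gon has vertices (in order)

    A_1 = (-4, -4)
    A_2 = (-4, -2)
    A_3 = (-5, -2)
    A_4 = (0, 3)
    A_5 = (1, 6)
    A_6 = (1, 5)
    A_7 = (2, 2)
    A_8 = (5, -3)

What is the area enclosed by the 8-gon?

Apply the surveyor's formula: 2A = Σ (x_i·y_{i+1} − x_{i+1}·y_i), indices taken mod 8.
Cross-terms: -8, -2, -15, -3, -1, -8, -16, -32  ⇒  Σ = -85
Area = |Σ|/2 = 42.5.

42.5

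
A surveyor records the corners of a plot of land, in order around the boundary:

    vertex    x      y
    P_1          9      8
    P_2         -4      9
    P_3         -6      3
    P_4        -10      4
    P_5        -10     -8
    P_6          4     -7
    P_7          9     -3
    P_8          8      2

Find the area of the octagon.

P_1→P_2: (9)(9) − (-4)(8) = 113
P_2→P_3: (-4)(3) − (-6)(9) = 42
P_3→P_4: (-6)(4) − (-10)(3) = 6
P_4→P_5: (-10)(-8) − (-10)(4) = 120
P_5→P_6: (-10)(-7) − (4)(-8) = 102
P_6→P_7: (4)(-3) − (9)(-7) = 51
P_7→P_8: (9)(2) − (8)(-3) = 42
P_8→P_1: (8)(8) − (9)(2) = 46
Σ = 522
Area = |Σ|/2 = 261.

261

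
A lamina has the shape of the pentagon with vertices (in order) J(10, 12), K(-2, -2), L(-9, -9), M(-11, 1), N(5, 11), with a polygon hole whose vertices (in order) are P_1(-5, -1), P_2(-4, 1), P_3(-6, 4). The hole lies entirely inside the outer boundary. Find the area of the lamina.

Outer boundary:
J→K: (10)(-2) − (-2)(12) = 4
K→L: (-2)(-9) − (-9)(-2) = 0
L→M: (-9)(1) − (-11)(-9) = -108
M→N: (-11)(11) − (5)(1) = -126
N→J: (5)(12) − (10)(11) = -50
Σ = -280
Area = |Σ|/2 = 140.
Hole:
Apply the surveyor's formula: 2A = Σ (x_i·y_{i+1} − x_{i+1}·y_i), indices taken mod 3.
Cross-terms: -9, -10, 26  ⇒  Σ = 7
Area = |Σ|/2 = 3.5.
Net area = 140 − 3.5 = 136.5.

136.5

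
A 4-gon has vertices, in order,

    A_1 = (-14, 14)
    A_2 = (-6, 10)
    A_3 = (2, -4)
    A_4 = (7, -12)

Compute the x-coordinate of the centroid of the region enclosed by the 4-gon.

-815/177

Apply the shoelace (surveyor's) formula. First the cross-terms c_i = x_i·y_{i+1} − x_{i+1}·y_i:
  -56, 4, 4, -70  ⇒  2A = -118, A = -59.
Then Σ (x_i + x_{i+1})·c_i = 1630, so x̄ = 1630 / (6·(-59)) = -815/177.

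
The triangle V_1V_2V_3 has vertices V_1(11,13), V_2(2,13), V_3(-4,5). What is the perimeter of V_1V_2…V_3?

|V_1V_2| = √((-9)² + (0)²) = √81 = 9
|V_2V_3| = √((-6)² + (-8)²) = √100 = 10
|V_3V_1| = √((15)² + (8)²) = √289 = 17
Perimeter = 9 + 10 + 17 = 36.

36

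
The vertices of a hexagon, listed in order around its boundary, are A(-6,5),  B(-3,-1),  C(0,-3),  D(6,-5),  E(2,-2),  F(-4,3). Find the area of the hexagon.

21

Apply the surveyor's formula: 2A = Σ (x_i·y_{i+1} − x_{i+1}·y_i), indices taken mod 6.
A→B: (-6)(-1) − (-3)(5) = 21
B→C: (-3)(-3) − (0)(-1) = 9
C→D: (0)(-5) − (6)(-3) = 18
D→E: (6)(-2) − (2)(-5) = -2
E→F: (2)(3) − (-4)(-2) = -2
F→A: (-4)(5) − (-6)(3) = -2
Σ = 42
Area = |Σ|/2 = 21.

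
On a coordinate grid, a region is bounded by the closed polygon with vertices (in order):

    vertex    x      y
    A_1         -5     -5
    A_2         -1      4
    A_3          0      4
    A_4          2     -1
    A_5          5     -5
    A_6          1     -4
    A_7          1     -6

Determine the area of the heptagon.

47

Σ = (-25) + (-4) + (-8) + (-5) + (-15) + (-2) + (-35) = -94
Area = |Σ|/2 = 47.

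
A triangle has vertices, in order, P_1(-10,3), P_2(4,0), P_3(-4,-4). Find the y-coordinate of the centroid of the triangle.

-1/3

Apply the surveyor's formula. First the cross-terms c_i = x_i·y_{i+1} − x_{i+1}·y_i:
  -12, -16, -52  ⇒  2A = -80, A = -40.
Then Σ (y_i + y_{i+1})·c_i = 80, so ȳ = 80 / (6·(-40)) = -1/3.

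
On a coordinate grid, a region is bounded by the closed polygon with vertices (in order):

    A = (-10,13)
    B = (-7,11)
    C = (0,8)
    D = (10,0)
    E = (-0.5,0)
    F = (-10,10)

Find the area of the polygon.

Apply the shoelace (surveyor's) formula: 2A = Σ (x_i·y_{i+1} − x_{i+1}·y_i), indices taken mod 6.
Σ = (-19) + (-56) + (-80) + (0) + (-5) + (-30) = -190
Area = |Σ|/2 = 95.

95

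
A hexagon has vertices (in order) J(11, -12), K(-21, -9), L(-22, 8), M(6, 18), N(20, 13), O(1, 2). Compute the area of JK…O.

725

Apply the shoelace formula: 2A = Σ (x_i·y_{i+1} − x_{i+1}·y_i), indices taken mod 6.
Σ = (-351) + (-366) + (-444) + (-282) + (27) + (-34) = -1450
Area = |Σ|/2 = 725.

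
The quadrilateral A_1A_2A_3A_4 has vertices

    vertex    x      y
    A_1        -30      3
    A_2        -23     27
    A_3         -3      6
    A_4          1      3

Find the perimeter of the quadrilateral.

90

|A_1A_2| = √((7)² + (24)²) = √625 = 25
|A_2A_3| = √((20)² + (-21)²) = √841 = 29
|A_3A_4| = √((4)² + (-3)²) = √25 = 5
|A_4A_1| = √((-31)² + (0)²) = √961 = 31
Perimeter = 25 + 29 + 5 + 31 = 90.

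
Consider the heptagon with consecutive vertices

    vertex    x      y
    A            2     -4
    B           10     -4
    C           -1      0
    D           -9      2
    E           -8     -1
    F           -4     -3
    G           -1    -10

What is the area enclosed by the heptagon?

66

A→B: (2)(-4) − (10)(-4) = 32
B→C: (10)(0) − (-1)(-4) = -4
C→D: (-1)(2) − (-9)(0) = -2
D→E: (-9)(-1) − (-8)(2) = 25
E→F: (-8)(-3) − (-4)(-1) = 20
F→G: (-4)(-10) − (-1)(-3) = 37
G→A: (-1)(-4) − (2)(-10) = 24
Σ = 132
Area = |Σ|/2 = 66.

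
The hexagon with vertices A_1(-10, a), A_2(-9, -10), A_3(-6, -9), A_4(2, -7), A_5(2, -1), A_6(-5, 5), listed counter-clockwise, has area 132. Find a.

The doubled signed area Σ (x_i y_{i+1} − x_{i+1} y_i) is linear in a.
With a=0 it equals 248; the coefficient of a is 4 (from the two edges through A_1).
So 4·a + 248 = 2·132 = 264 ⇒ a = 4.

4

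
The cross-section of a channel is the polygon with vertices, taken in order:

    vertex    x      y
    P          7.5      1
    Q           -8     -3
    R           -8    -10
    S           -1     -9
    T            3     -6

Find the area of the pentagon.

92.25

Σ = (-14.5) + (56) + (62) + (33) + (48) = 184.5
Area = |Σ|/2 = 92.25.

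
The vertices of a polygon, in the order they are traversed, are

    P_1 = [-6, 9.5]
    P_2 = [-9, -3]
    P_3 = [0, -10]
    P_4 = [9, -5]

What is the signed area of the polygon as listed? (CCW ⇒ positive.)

169.5

Cross-terms: 103.5, 90, 90, 55.5  ⇒  Σ = 339
Signed area = Σ/2 = 169.5 (positive ⇒ counter-clockwise traversal).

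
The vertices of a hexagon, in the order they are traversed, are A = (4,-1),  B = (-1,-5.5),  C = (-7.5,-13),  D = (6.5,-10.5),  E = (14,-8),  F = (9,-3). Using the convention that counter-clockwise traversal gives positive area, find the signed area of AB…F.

A→B: (4)(-5.5) − (-1)(-1) = -23
B→C: (-1)(-13) − (-7.5)(-5.5) = -28.25
C→D: (-7.5)(-10.5) − (6.5)(-13) = 163.25
D→E: (6.5)(-8) − (14)(-10.5) = 95
E→F: (14)(-3) − (9)(-8) = 30
F→A: (9)(-1) − (4)(-3) = 3
Σ = 240
Signed area = Σ/2 = 120 (positive ⇒ counter-clockwise traversal).

120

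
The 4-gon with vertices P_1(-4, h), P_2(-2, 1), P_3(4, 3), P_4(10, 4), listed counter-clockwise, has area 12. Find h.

Write out the shoelace sum; only the two edges meeting at P_1 involve h:
2·Area = [(10·h − (-4)·4) + ((-4)·1 − (-2)·h)] + -24
       = 12·h + -12 = 24
⇒ h = 3.

3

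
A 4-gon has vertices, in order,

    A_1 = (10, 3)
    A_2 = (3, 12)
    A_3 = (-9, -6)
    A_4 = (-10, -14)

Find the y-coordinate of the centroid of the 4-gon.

Apply the shoelace (surveyor's) formula. First the cross-terms c_i = x_i·y_{i+1} − x_{i+1}·y_i:
  111, 90, 66, 110  ⇒  2A = 377, A = 188.5.
Then Σ (y_i + y_{i+1})·c_i = -325, so ȳ = -325 / (6·188.5) = -25/87.

-25/87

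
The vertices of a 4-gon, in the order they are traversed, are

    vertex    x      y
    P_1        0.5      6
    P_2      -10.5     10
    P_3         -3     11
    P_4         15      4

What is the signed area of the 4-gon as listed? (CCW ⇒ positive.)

Σ = (68) + (-85.5) + (-177) + (88) = -106.5
Signed area = Σ/2 = -53.25 (negative ⇒ clockwise traversal).

-53.25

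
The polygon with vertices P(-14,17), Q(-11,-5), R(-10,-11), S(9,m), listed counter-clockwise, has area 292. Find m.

The doubled signed area Σ (x_i y_{i+1} − x_{i+1} y_i) is linear in m.
With m=0 it equals 580; the coefficient of m is 4 (from the two edges through S).
So 4·m + 580 = 2·292 = 584 ⇒ m = 1.

1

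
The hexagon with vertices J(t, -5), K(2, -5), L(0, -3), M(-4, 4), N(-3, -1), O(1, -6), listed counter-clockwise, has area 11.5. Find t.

1

The doubled signed area Σ (x_i y_{i+1} − x_{i+1} y_i) is linear in t.
With t=0 it equals 22; the coefficient of t is 1 (from the two edges through J).
So 1·t + 22 = 2·11.5 = 23 ⇒ t = 1.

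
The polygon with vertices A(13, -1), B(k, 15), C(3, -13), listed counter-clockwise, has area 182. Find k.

The doubled signed area Σ (x_i y_{i+1} − x_{i+1} y_i) is linear in k.
With k=0 it equals 316; the coefficient of k is -12 (from the two edges through B).
So -12·k + 316 = 2·182 = 364 ⇒ k = -4.

-4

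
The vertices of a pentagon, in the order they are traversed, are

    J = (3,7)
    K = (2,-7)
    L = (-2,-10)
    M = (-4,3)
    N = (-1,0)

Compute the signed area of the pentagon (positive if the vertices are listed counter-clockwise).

Apply the shoelace formula: 2A = Σ (x_i·y_{i+1} − x_{i+1}·y_i), indices taken mod 5.
Σ = (-35) + (-34) + (-46) + (3) + (-7) = -119
Signed area = Σ/2 = -59.5 (negative ⇒ clockwise traversal).

-59.5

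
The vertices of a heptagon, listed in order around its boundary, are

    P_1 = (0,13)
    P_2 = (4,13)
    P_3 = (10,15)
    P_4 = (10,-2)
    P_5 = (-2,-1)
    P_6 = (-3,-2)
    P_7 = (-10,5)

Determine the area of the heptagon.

Σ = (-52) + (-70) + (-170) + (-14) + (1) + (-35) + (-130) = -470
Area = |Σ|/2 = 235.

235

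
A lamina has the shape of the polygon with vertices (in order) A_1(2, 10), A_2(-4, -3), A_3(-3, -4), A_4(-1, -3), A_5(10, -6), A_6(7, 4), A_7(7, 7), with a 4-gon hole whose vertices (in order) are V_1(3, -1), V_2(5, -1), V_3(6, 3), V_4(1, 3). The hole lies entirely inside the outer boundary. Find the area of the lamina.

106.5

Outer boundary:
Apply Gauss's area formula: 2A = Σ (x_i·y_{i+1} − x_{i+1}·y_i), indices taken mod 7.
Σ = (34) + (7) + (5) + (36) + (82) + (21) + (56) = 241
Area = |Σ|/2 = 120.5.
Hole:
Cross-terms: 2, 21, 15, -10  ⇒  Σ = 28
Area = |Σ|/2 = 14.
Net area = 120.5 − 14 = 106.5.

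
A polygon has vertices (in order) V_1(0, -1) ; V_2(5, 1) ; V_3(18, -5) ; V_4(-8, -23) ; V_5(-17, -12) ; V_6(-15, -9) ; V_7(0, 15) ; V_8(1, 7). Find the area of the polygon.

Apply Gauss's area formula: 2A = Σ (x_i·y_{i+1} − x_{i+1}·y_i), indices taken mod 8.
Σ = (5) + (-43) + (-454) + (-295) + (-27) + (-225) + (-15) + (-1) = -1055
Area = |Σ|/2 = 527.5.

527.5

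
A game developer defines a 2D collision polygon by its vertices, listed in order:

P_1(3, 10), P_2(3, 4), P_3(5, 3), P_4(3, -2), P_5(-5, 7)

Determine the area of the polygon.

54

Apply the surveyor's formula: 2A = Σ (x_i·y_{i+1} − x_{i+1}·y_i), indices taken mod 5.
Σ = (-18) + (-11) + (-19) + (11) + (-71) = -108
Area = |Σ|/2 = 54.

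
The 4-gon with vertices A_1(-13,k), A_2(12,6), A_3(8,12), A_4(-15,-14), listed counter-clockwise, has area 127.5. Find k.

The doubled signed area Σ (x_i y_{i+1} − x_{i+1} y_i) is linear in k.
With k=0 it equals -96; the coefficient of k is -27 (from the two edges through A_1).
So -27·k + -96 = 2·127.5 = 255 ⇒ k = -13.

-13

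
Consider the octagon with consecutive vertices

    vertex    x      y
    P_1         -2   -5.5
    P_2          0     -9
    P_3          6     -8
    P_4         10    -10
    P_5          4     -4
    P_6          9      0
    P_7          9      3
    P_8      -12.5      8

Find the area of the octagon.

174.625

Apply the shoelace formula: 2A = Σ (x_i·y_{i+1} − x_{i+1}·y_i), indices taken mod 8.
Cross-terms: 18, 54, 20, 0, 36, 27, 109.5, 84.75  ⇒  Σ = 349.25
Area = |Σ|/2 = 174.625.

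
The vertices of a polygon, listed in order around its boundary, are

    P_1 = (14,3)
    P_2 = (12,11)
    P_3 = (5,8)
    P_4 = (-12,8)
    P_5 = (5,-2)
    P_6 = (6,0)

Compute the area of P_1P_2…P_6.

154.5

Cross-terms: 118, 41, 136, -16, 12, 18  ⇒  Σ = 309
Area = |Σ|/2 = 154.5.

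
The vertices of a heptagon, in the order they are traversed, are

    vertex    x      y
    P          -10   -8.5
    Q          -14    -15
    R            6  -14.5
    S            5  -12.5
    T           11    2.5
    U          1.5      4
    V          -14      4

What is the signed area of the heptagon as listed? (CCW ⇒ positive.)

P→Q: (-10)(-15) − (-14)(-8.5) = 31
Q→R: (-14)(-14.5) − (6)(-15) = 293
R→S: (6)(-12.5) − (5)(-14.5) = -2.5
S→T: (5)(2.5) − (11)(-12.5) = 150
T→U: (11)(4) − (1.5)(2.5) = 40.25
U→V: (1.5)(4) − (-14)(4) = 62
V→P: (-14)(-8.5) − (-10)(4) = 159
Σ = 732.75
Signed area = Σ/2 = 366.375 (positive ⇒ counter-clockwise traversal).

366.375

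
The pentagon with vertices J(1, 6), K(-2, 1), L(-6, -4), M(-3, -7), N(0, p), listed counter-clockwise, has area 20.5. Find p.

4

Write out the shoelace sum; only the two edges meeting at N involve p:
2·Area = [((-3)·p − 0·(-7)) + (0·6 − 1·p)] + 57
       = -4·p + 57 = 41
⇒ p = 4.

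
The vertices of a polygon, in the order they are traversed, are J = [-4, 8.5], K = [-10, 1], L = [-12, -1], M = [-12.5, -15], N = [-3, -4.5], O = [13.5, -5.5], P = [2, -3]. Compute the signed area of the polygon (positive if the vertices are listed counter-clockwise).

Apply the shoelace (surveyor's) formula: 2A = Σ (x_i·y_{i+1} − x_{i+1}·y_i), indices taken mod 7.
Σ = (81) + (22) + (167.5) + (11.25) + (77.25) + (-29.5) + (5) = 334.5
Signed area = Σ/2 = 167.25 (positive ⇒ counter-clockwise traversal).

167.25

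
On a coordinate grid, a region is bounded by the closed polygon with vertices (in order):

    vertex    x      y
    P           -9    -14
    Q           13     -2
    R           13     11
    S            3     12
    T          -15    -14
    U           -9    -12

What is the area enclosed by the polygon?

Apply Gauss's area formula: 2A = Σ (x_i·y_{i+1} − x_{i+1}·y_i), indices taken mod 6.
Cross-terms: 200, 169, 123, 138, 54, 18  ⇒  Σ = 702
Area = |Σ|/2 = 351.

351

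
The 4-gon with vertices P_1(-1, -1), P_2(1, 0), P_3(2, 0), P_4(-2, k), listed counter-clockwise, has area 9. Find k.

Write out the shoelace sum; only the two edges meeting at P_4 involve k:
2·Area = [(2·k − (-2)·0) + ((-2)·(-1) − (-1)·k)] + 1
       = 3·k + 3 = 18
⇒ k = 5.

5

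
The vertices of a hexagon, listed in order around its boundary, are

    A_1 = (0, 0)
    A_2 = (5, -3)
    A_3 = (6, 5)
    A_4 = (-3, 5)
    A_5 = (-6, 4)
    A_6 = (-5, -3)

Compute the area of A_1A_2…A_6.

Apply Gauss's area formula: 2A = Σ (x_i·y_{i+1} − x_{i+1}·y_i), indices taken mod 6.
Σ = (0) + (43) + (45) + (18) + (38) + (0) = 144
Area = |Σ|/2 = 72.

72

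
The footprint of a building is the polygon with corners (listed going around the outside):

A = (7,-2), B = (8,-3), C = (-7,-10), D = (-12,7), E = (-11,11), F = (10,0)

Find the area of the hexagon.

Σ = (-5) + (-101) + (-169) + (-55) + (-110) + (-20) = -460
Area = |Σ|/2 = 230.

230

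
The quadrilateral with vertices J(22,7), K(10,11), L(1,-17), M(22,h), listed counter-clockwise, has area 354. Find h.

The doubled signed area Σ (x_i y_{i+1} − x_{i+1} y_i) is linear in h.
With h=0 it equals 519; the coefficient of h is -21 (from the two edges through M).
So -21·h + 519 = 2·354 = 708 ⇒ h = -9.

-9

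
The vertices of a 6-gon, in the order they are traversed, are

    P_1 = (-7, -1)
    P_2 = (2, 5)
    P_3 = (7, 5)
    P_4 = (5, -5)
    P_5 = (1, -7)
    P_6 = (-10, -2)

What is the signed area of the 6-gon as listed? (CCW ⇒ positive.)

-112

Σ = (-33) + (-25) + (-60) + (-30) + (-72) + (-4) = -224
Signed area = Σ/2 = -112 (negative ⇒ clockwise traversal).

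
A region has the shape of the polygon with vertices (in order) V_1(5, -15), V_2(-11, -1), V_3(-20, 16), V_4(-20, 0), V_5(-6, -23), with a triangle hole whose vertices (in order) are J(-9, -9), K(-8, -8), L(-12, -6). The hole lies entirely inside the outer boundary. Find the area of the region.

Outer boundary:
Apply the surveyor's formula: 2A = Σ (x_i·y_{i+1} − x_{i+1}·y_i), indices taken mod 5.
Σ = (-170) + (-196) + (320) + (460) + (205) = 619
Area = |Σ|/2 = 309.5.
Hole:
Apply the shoelace formula: 2A = Σ (x_i·y_{i+1} − x_{i+1}·y_i), indices taken mod 3.
J→K: (-9)(-8) − (-8)(-9) = 0
K→L: (-8)(-6) − (-12)(-8) = -48
L→J: (-12)(-9) − (-9)(-6) = 54
Σ = 6
Area = |Σ|/2 = 3.
Net area = 309.5 − 3 = 306.5.

306.5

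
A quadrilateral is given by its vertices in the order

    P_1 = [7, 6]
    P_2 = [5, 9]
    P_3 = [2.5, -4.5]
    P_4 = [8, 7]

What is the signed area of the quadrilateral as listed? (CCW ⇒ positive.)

20.25

P_1→P_2: (7)(9) − (5)(6) = 33
P_2→P_3: (5)(-4.5) − (2.5)(9) = -45
P_3→P_4: (2.5)(7) − (8)(-4.5) = 53.5
P_4→P_1: (8)(6) − (7)(7) = -1
Σ = 40.5
Signed area = Σ/2 = 20.25 (positive ⇒ counter-clockwise traversal).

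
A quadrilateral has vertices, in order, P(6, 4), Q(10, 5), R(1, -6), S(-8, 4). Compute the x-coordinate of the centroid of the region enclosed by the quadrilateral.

Apply the shoelace formula. First the cross-terms c_i = x_i·y_{i+1} − x_{i+1}·y_i:
  -10, -65, -44, -56  ⇒  2A = -175, A = -87.5.
Then Σ (x_i + x_{i+1})·c_i = -455, so x̄ = -455 / (6·(-87.5)) = 13/15.

13/15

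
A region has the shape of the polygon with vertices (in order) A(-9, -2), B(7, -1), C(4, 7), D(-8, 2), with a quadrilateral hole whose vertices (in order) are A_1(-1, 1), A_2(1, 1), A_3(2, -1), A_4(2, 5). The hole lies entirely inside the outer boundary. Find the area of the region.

Outer boundary:
Apply the surveyor's formula: 2A = Σ (x_i·y_{i+1} − x_{i+1}·y_i), indices taken mod 4.
Σ = (23) + (53) + (64) + (34) = 174
Area = |Σ|/2 = 87.
Hole:
Apply Gauss's area formula: 2A = Σ (x_i·y_{i+1} − x_{i+1}·y_i), indices taken mod 4.
A_1→A_2: (-1)(1) − (1)(1) = -2
A_2→A_3: (1)(-1) − (2)(1) = -3
A_3→A_4: (2)(5) − (2)(-1) = 12
A_4→A_1: (2)(1) − (-1)(5) = 7
Σ = 14
Area = |Σ|/2 = 7.
Net area = 87 − 7 = 80.

80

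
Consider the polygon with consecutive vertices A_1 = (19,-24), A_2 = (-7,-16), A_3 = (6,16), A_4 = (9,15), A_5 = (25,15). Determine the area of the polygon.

833.5

A_1→A_2: (19)(-16) − (-7)(-24) = -472
A_2→A_3: (-7)(16) − (6)(-16) = -16
A_3→A_4: (6)(15) − (9)(16) = -54
A_4→A_5: (9)(15) − (25)(15) = -240
A_5→A_1: (25)(-24) − (19)(15) = -885
Σ = -1667
Area = |Σ|/2 = 833.5.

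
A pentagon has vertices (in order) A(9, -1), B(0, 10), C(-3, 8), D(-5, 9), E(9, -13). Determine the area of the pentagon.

112.5

A→B: (9)(10) − (0)(-1) = 90
B→C: (0)(8) − (-3)(10) = 30
C→D: (-3)(9) − (-5)(8) = 13
D→E: (-5)(-13) − (9)(9) = -16
E→A: (9)(-1) − (9)(-13) = 108
Σ = 225
Area = |Σ|/2 = 112.5.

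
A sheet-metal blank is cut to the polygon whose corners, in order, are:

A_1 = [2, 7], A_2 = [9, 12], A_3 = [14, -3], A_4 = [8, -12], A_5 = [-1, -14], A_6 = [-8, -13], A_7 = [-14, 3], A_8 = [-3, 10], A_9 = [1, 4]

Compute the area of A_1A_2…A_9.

480.5

A_1→A_2: (2)(12) − (9)(7) = -39
A_2→A_3: (9)(-3) − (14)(12) = -195
A_3→A_4: (14)(-12) − (8)(-3) = -144
A_4→A_5: (8)(-14) − (-1)(-12) = -124
A_5→A_6: (-1)(-13) − (-8)(-14) = -99
A_6→A_7: (-8)(3) − (-14)(-13) = -206
A_7→A_8: (-14)(10) − (-3)(3) = -131
A_8→A_9: (-3)(4) − (1)(10) = -22
A_9→A_1: (1)(7) − (2)(4) = -1
Σ = -961
Area = |Σ|/2 = 480.5.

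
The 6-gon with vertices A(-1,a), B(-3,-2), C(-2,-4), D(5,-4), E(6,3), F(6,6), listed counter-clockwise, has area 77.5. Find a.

Write out the shoelace sum; only the two edges meeting at A involve a:
2·Area = [(6·a − (-1)·6) + ((-1)·(-2) − (-3)·a)] + 93
       = 9·a + 101 = 155
⇒ a = 6.

6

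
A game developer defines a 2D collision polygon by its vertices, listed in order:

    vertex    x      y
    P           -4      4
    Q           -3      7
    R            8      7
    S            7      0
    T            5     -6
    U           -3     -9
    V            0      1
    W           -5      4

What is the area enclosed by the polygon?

124.5

Apply the shoelace formula: 2A = Σ (x_i·y_{i+1} − x_{i+1}·y_i), indices taken mod 8.
P→Q: (-4)(7) − (-3)(4) = -16
Q→R: (-3)(7) − (8)(7) = -77
R→S: (8)(0) − (7)(7) = -49
S→T: (7)(-6) − (5)(0) = -42
T→U: (5)(-9) − (-3)(-6) = -63
U→V: (-3)(1) − (0)(-9) = -3
V→W: (0)(4) − (-5)(1) = 5
W→P: (-5)(4) − (-4)(4) = -4
Σ = -249
Area = |Σ|/2 = 124.5.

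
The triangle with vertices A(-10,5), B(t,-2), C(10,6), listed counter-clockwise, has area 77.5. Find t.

5

Write out the shoelace sum; only the two edges meeting at B involve t:
2·Area = [((-10)·(-2) − t·5) + (t·6 − 10·(-2))] + 110
       = 1·t + 150 = 155
⇒ t = 5.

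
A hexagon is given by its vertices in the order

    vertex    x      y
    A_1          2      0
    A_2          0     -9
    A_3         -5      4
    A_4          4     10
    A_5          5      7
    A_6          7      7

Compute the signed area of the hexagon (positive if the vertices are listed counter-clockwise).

-89.5

Apply the surveyor's formula: 2A = Σ (x_i·y_{i+1} − x_{i+1}·y_i), indices taken mod 6.
A_1→A_2: (2)(-9) − (0)(0) = -18
A_2→A_3: (0)(4) − (-5)(-9) = -45
A_3→A_4: (-5)(10) − (4)(4) = -66
A_4→A_5: (4)(7) − (5)(10) = -22
A_5→A_6: (5)(7) − (7)(7) = -14
A_6→A_1: (7)(0) − (2)(7) = -14
Σ = -179
Signed area = Σ/2 = -89.5 (negative ⇒ clockwise traversal).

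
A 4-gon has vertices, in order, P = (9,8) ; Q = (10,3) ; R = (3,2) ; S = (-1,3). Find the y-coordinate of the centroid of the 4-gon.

Apply the shoelace formula. First the cross-terms c_i = x_i·y_{i+1} − x_{i+1}·y_i:
  -53, 11, 11, -35  ⇒  2A = -66, A = -33.
Then Σ (y_i + y_{i+1})·c_i = -858, so ȳ = -858 / (6·(-33)) = 13/3.

13/3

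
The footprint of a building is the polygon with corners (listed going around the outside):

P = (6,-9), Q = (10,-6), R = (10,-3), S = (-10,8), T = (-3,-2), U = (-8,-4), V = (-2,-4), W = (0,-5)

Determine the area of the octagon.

Σ = (54) + (30) + (50) + (44) + (-4) + (24) + (10) + (30) = 238
Area = |Σ|/2 = 119.

119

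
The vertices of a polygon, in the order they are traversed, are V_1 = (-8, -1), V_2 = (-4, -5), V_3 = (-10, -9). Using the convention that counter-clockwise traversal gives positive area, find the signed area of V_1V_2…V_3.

Apply the surveyor's formula: 2A = Σ (x_i·y_{i+1} − x_{i+1}·y_i), indices taken mod 3.
V_1→V_2: (-8)(-5) − (-4)(-1) = 36
V_2→V_3: (-4)(-9) − (-10)(-5) = -14
V_3→V_1: (-10)(-1) − (-8)(-9) = -62
Σ = -40
Signed area = Σ/2 = -20 (negative ⇒ clockwise traversal).

-20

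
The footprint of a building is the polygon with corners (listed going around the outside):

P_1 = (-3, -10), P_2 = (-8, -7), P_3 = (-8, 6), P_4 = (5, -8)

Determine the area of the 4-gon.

101.5

P_1→P_2: (-3)(-7) − (-8)(-10) = -59
P_2→P_3: (-8)(6) − (-8)(-7) = -104
P_3→P_4: (-8)(-8) − (5)(6) = 34
P_4→P_1: (5)(-10) − (-3)(-8) = -74
Σ = -203
Area = |Σ|/2 = 101.5.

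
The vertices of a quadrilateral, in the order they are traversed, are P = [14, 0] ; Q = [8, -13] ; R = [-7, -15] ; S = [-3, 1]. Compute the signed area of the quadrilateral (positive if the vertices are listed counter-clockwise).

Apply the shoelace formula: 2A = Σ (x_i·y_{i+1} − x_{i+1}·y_i), indices taken mod 4.
Σ = (-182) + (-211) + (-52) + (-14) = -459
Signed area = Σ/2 = -229.5 (negative ⇒ clockwise traversal).

-229.5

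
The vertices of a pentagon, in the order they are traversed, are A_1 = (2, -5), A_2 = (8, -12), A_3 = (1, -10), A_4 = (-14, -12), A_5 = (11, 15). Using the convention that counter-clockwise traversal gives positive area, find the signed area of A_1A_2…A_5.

Apply the surveyor's formula: 2A = Σ (x_i·y_{i+1} − x_{i+1}·y_i), indices taken mod 5.
Cross-terms: 16, -68, -152, -78, -85  ⇒  Σ = -367
Signed area = Σ/2 = -183.5 (negative ⇒ clockwise traversal).

-183.5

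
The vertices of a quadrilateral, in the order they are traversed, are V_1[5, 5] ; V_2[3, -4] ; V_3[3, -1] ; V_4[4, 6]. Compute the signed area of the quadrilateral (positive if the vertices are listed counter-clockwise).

-7

Apply Gauss's area formula: 2A = Σ (x_i·y_{i+1} − x_{i+1}·y_i), indices taken mod 4.
V_1→V_2: (5)(-4) − (3)(5) = -35
V_2→V_3: (3)(-1) − (3)(-4) = 9
V_3→V_4: (3)(6) − (4)(-1) = 22
V_4→V_1: (4)(5) − (5)(6) = -10
Σ = -14
Signed area = Σ/2 = -7 (negative ⇒ clockwise traversal).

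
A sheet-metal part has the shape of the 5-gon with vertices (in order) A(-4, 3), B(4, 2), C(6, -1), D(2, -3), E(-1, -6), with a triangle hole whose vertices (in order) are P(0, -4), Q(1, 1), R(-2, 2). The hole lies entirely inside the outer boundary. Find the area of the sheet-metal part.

Outer boundary:
Σ = (-20) + (-16) + (-16) + (-15) + (-27) = -94
Area = |Σ|/2 = 47.
Hole:
Apply the shoelace formula: 2A = Σ (x_i·y_{i+1} − x_{i+1}·y_i), indices taken mod 3.
Cross-terms: 4, 4, 8  ⇒  Σ = 16
Area = |Σ|/2 = 8.
Net area = 47 − 8 = 39.

39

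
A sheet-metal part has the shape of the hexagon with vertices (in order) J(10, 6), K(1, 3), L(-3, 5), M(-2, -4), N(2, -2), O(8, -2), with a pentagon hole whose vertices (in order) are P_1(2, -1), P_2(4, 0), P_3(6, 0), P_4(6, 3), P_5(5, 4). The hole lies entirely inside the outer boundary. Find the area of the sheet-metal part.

Outer boundary:
Apply the surveyor's formula: 2A = Σ (x_i·y_{i+1} − x_{i+1}·y_i), indices taken mod 6.
Σ = (24) + (14) + (22) + (12) + (12) + (68) = 152
Area = |Σ|/2 = 76.
Hole:
Apply the shoelace formula: 2A = Σ (x_i·y_{i+1} − x_{i+1}·y_i), indices taken mod 5.
Σ = (4) + (0) + (18) + (9) + (-13) = 18
Area = |Σ|/2 = 9.
Net area = 76 − 9 = 67.

67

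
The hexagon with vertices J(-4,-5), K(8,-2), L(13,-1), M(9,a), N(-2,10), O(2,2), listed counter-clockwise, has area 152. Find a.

11

Write out the shoelace sum; only the two edges meeting at M involve a:
2·Area = [(13·a − 9·(-1)) + (9·10 − (-2)·a)] + 40
       = 15·a + 139 = 304
⇒ a = 11.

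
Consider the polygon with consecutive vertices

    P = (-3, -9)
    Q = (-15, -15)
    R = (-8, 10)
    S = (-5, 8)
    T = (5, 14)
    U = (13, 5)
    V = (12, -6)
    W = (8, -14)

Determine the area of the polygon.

506.5

Apply the surveyor's formula: 2A = Σ (x_i·y_{i+1} − x_{i+1}·y_i), indices taken mod 8.
Cross-terms: -90, -270, -14, -110, -157, -138, -120, -114  ⇒  Σ = -1013
Area = |Σ|/2 = 506.5.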